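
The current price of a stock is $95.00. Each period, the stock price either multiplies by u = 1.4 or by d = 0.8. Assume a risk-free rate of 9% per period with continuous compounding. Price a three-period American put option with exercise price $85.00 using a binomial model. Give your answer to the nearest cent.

Risk-neutral probability p = (e^0.09 − 0.8)/(1.4 − 0.8) = 0.2942/0.6000 = 0.4903
Terminal stock prices: S_uuu = 260.7, S_uud = 149, S_udd = 85.12, S_ddd = 48.64
Terminal payoffs (K − S): max(-175.7, 0) = 0, max(-63.96, 0) = 0, max(-0.12, 0) = 0, max(36.36, 0) = 36.36
Node uu (S = 186.2): continuation = e^(−0.09)·[0.4903·0.0000 + 0.5097·0.0000] = 0.0000; exercise value = 0.0000 ≤ continuation, so V_uu = 0.0000
Node ud (S = 106.4): continuation = e^(−0.09)·[0.4903·0.0000 + 0.5097·0.0000] = 0.0000; exercise value = 0.0000 ≤ continuation, so V_ud = 0.0000
Node dd (S = 60.8): continuation = e^(−0.09)·[0.4903·0.0000 + 0.5097·36.3600] = 16.9379; exercise value = 24.2000 > continuation, so V_dd = 24.2000 (exercise)
Node u (S = 133): continuation = e^(−0.09)·[0.4903·0.0000 + 0.5097·0.0000] = 0.0000; exercise value = 0.0000 ≤ continuation, so V_u = 0.0000
Node d (S = 76): continuation = e^(−0.09)·[0.4903·0.0000 + 0.5097·24.2000] = 11.2733; exercise value = 9.0000 ≤ continuation, so V_d = 11.2733
Node 0 (S = 95): continuation = e^(−0.09)·[0.4903·0.0000 + 0.5097·11.2733] = 5.2516; exercise value = 0.0000 ≤ continuation, so V_0 = 5.2516

$5.25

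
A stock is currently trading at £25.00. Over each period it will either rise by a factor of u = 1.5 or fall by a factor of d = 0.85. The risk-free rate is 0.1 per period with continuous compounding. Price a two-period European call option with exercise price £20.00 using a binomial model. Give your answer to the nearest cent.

Risk-neutral probability p = (e^0.1 − 0.85)/(1.5 − 0.85) = 0.2552/0.6500 = 0.3926
Terminal stock prices: S_uu = 56.25, S_ud = 31.88, S_dd = 18.06
Terminal payoffs (S − K): max(36.25, 0) = 36.25, max(11.88, 0) = 11.88, max(-1.938, 0) = 0
Node u (S = 37.5): V_u = e^(−0.1)·[0.3926·36.2500 + 0.6074·11.8750] = 19.4033
Node d (S = 21.25): V_d = e^(−0.1)·[0.3926·11.8750 + 0.6074·0.0000] = 4.2181
Node 0 (S = 25): V_0 = e^(−0.1)·[0.3926·19.4033 + 0.6074·4.2181] = 9.2107

£9.21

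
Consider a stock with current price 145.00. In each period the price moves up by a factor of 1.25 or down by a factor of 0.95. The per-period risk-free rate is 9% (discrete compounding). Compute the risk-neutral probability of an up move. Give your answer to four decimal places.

Risk-neutral probability p = (1 + 0.09 − 0.95)/(1.25 − 0.95) = 0.1400/0.3000 = 0.4667

p = 0.4667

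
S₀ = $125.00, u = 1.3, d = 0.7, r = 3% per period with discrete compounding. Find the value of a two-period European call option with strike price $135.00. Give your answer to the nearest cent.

Risk-neutral probability p = (1 + 0.03 − 0.7)/(1.3 − 0.7) = 0.3300/0.6000 = 0.5500
Terminal stock prices: S_uu = 211.3, S_ud = 113.7, S_dd = 61.25
Terminal payoffs (S − K): max(76.25, 0) = 76.25, max(-21.25, 0) = 0, max(-73.75, 0) = 0
Node u (S = 162.5): V_u = 1/1.03·[0.5500·76.2500 + 0.4500·0.0000] = 40.7160
Node d (S = 87.5): V_d = 1/1.03·[0.5500·0.0000 + 0.4500·0.0000] = 0.0000
Node 0 (S = 125): V_0 = 1/1.03·[0.5500·40.7160 + 0.4500·0.0000] = 21.7416

$21.74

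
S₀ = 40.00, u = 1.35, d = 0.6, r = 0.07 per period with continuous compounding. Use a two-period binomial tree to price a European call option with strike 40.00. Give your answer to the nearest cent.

Risk-neutral probability p = (e^0.07 − 0.6)/(1.35 − 0.6) = 0.4725/0.7500 = 0.6300
Terminal stock prices: S_uu = 72.9, S_ud = 32.4, S_dd = 14.4
Terminal payoffs (S − K): max(32.9, 0) = 32.9, max(-7.6, 0) = 0, max(-25.6, 0) = 0
Node u (S = 54): V_u = e^(−0.07)·[0.6300·32.9000 + 0.3700·0.0000] = 19.3261
Node d (S = 24): V_d = e^(−0.07)·[0.6300·0.0000 + 0.3700·0.0000] = 0.0000
Node 0 (S = 40): V_0 = e^(−0.07)·[0.6300·19.3261 + 0.3700·0.0000] = 11.3525

11.35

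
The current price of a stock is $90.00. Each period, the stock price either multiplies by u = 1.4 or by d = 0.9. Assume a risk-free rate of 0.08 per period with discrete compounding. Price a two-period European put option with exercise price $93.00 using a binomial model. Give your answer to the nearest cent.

$7.06

Risk-neutral probability p = (1 + 0.08 − 0.9)/(1.4 − 0.9) = 0.1800/0.5000 = 0.3600
Terminal stock prices: S_uu = 176.4, S_ud = 113.4, S_dd = 72.9
Terminal payoffs (K − S): max(-83.4, 0) = 0, max(-20.4, 0) = 0, max(20.1, 0) = 20.1
Node u (S = 126): V_u = 1/1.08·[0.3600·0.0000 + 0.6400·0.0000] = 0.0000
Node d (S = 81): V_d = 1/1.08·[0.3600·0.0000 + 0.6400·20.1000] = 11.9111
Node 0 (S = 90): V_0 = 1/1.08·[0.3600·0.0000 + 0.6400·11.9111] = 7.0584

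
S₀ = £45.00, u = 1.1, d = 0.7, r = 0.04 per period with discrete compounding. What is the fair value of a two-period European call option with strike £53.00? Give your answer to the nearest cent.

£0.97

Risk-neutral probability p = (1 + 0.04 − 0.7)/(1.1 − 0.7) = 0.3400/0.4000 = 0.8500
Terminal stock prices: S_uu = 54.45, S_ud = 34.65, S_dd = 22.05
Terminal payoffs (S − K): max(1.45, 0) = 1.45, max(-18.35, 0) = 0, max(-30.95, 0) = 0
Node u (S = 49.5): V_u = 1/1.04·[0.8500·1.4500 + 0.1500·0.0000] = 1.1851
Node d (S = 31.5): V_d = 1/1.04·[0.8500·0.0000 + 0.1500·0.0000] = 0.0000
Node 0 (S = 45): V_0 = 1/1.04·[0.8500·1.1851 + 0.1500·0.0000] = 0.9686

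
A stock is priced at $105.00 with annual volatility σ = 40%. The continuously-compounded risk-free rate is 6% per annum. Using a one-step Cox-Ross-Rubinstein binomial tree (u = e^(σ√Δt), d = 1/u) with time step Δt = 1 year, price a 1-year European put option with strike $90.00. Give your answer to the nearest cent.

CRR parameters: u = e^(σ√Δt) = e^(0.4·√1) = 1.4918, d = 1/u = 0.6703
Per-period rate: rΔt = 0.06·1 = 0.06, so R = e^0.06 = 1.0618
Risk-neutral probability p = (e^0.06 − 0.6703)/(1.4918 − 0.6703) = 0.3915/0.8215 = 0.4766
Terminal stock prices: S_u = 156.6, S_d = 70.38
Terminal payoffs (K − S): max(-66.64, 0) = 0, max(19.62, 0) = 19.62
Node 0 (S = 105): V_0 = e^(−0.06)·[0.4766·0.0000 + 0.5234·19.6164] = 9.6696

$9.67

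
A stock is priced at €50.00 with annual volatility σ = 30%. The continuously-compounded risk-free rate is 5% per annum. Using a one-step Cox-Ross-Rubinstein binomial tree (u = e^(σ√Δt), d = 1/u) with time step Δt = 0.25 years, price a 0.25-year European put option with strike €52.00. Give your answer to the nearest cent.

CRR parameters: u = e^(σ√Δt) = e^(0.3·√0.25) = 1.1618, d = 1/u = 0.8607
Per-period rate: rΔt = 0.05·0.25 = 0.0125, so R = e^0.0125 = 1.0126
Risk-neutral probability p = (e^0.0125 − 0.8607)/(1.1618 − 0.8607) = 0.1519/0.3011 = 0.5043
Terminal stock prices: S_u = 58.09, S_d = 43.04
Terminal payoffs (K − S): max(-6.092, 0) = 0, max(8.965, 0) = 8.965
Node 0 (S = 50): V_0 = e^(−0.0125)·[0.5043·0.0000 + 0.4957·8.9646] = 4.3882

€4.39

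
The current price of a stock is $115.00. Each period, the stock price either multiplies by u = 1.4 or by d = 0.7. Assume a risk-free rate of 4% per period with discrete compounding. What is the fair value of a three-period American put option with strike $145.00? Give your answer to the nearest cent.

$39.45

Risk-neutral probability p = (1 + 0.04 − 0.7)/(1.4 − 0.7) = 0.3400/0.7000 = 0.4857
Terminal stock prices: S_uuu = 315.6, S_uud = 157.8, S_udd = 78.89, S_ddd = 39.44
Terminal payoffs (K − S): max(-170.6, 0) = 0, max(-12.78, 0) = 0, max(66.11, 0) = 66.11, max(105.6, 0) = 105.6
Node uu (S = 225.4): continuation = 1/1.04·[0.4857·0.0000 + 0.5143·0.0000] = 0.0000; exercise value = 0.0000 ≤ continuation, so V_uu = 0.0000
Node ud (S = 112.7): continuation = 1/1.04·[0.4857·0.0000 + 0.5143·66.1100] = 32.6918; exercise value = 32.3000 ≤ continuation, so V_ud = 32.6918
Node dd (S = 56.35): continuation = 1/1.04·[0.4857·66.1100 + 0.5143·105.5550] = 83.0731; exercise value = 88.6500 > continuation, so V_dd = 88.6500 (exercise)
Node u (S = 161): continuation = 1/1.04·[0.4857·0.0000 + 0.5143·32.6918] = 16.1663; exercise value = 0.0000 ≤ continuation, so V_u = 16.1663
Node d (S = 80.5): continuation = 1/1.04·[0.4857·32.6918 + 0.5143·88.6500] = 59.1060; exercise value = 64.5000 > continuation, so V_d = 64.5000 (exercise)
Node 0 (S = 115): continuation = 1/1.04·[0.4857·16.1663 + 0.5143·64.5000] = 39.4458; exercise value = 30.0000 ≤ continuation, so V_0 = 39.4458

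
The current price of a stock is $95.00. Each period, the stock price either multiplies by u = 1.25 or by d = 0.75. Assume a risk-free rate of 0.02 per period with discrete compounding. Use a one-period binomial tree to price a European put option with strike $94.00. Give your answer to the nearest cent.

$10.26

Risk-neutral probability p = (1 + 0.02 − 0.75)/(1.25 − 0.75) = 0.2700/0.5000 = 0.5400
Terminal stock prices: S_u = 118.8, S_d = 71.25
Terminal payoffs (K − S): max(-24.75, 0) = 0, max(22.75, 0) = 22.75
Node 0 (S = 95): V_0 = 1/1.02·[0.5400·0.0000 + 0.4600·22.7500] = 10.2598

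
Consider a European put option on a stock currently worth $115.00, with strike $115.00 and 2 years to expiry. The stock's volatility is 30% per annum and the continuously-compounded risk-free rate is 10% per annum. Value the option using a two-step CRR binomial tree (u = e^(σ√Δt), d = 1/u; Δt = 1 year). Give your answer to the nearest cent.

CRR parameters: u = e^(σ√Δt) = e^(0.3·√1) = 1.3499, d = 1/u = 0.7408
Per-period rate: rΔt = 0.1·1 = 0.1, so R = e^0.1 = 1.1052
Risk-neutral probability p = (e^0.1 − 0.7408)/(1.3499 − 0.7408) = 0.3644/0.6090 = 0.5982
Terminal stock prices: S_uu = 209.5, S_ud = 115, S_dd = 63.11
Terminal payoffs (K − S): max(-94.54, 0) = 0, max(0, 0) = 0, max(51.89, 0) = 51.89
Node u (S = 155.2): V_u = e^(−0.1)·[0.5982·0.0000 + 0.4018·0.0000] = 0.0000
Node d (S = 85.19): V_d = e^(−0.1)·[0.5982·0.0000 + 0.4018·51.8867] = 18.8622
Node 0 (S = 115): V_0 = e^(−0.1)·[0.5982·0.0000 + 0.4018·18.8622] = 6.8569

$6.86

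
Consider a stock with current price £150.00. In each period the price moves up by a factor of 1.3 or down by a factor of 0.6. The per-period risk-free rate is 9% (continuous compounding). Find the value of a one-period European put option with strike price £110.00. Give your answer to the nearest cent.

£5.37

Risk-neutral probability p = (e^0.09 − 0.6)/(1.3 − 0.6) = 0.4942/0.7000 = 0.7060
Terminal stock prices: S_u = 195, S_d = 90
Terminal payoffs (K − S): max(-85, 0) = 0, max(20, 0) = 20
Node 0 (S = 150): V_0 = e^(−0.09)·[0.7060·0.0000 + 0.2940·20.0000] = 5.3746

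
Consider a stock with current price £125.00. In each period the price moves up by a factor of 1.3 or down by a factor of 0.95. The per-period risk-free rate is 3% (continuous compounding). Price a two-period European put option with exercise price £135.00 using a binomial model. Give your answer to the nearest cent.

£12.39

Risk-neutral probability p = (e^0.03 − 0.95)/(1.3 − 0.95) = 0.0805/0.3500 = 0.2299
Terminal stock prices: S_uu = 211.3, S_ud = 154.4, S_dd = 112.8
Terminal payoffs (K − S): max(-76.25, 0) = 0, max(-19.38, 0) = 0, max(22.19, 0) = 22.19
Node u (S = 162.5): V_u = e^(−0.03)·[0.2299·0.0000 + 0.7701·0.0000] = 0.0000
Node d (S = 118.8): V_d = e^(−0.03)·[0.2299·0.0000 + 0.7701·22.1875] = 16.5823
Node 0 (S = 125): V_0 = e^(−0.03)·[0.2299·0.0000 + 0.7701·16.5823] = 12.3931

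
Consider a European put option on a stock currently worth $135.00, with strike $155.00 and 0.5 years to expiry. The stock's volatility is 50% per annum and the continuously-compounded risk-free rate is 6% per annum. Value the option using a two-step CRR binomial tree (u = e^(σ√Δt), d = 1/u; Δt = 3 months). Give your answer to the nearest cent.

$29.77

CRR parameters: u = e^(σ√Δt) = e^(0.5·√0.25) = 1.2840, d = 1/u = 0.7788
Per-period rate: rΔt = 0.06·0.25 = 0.015, so R = e^0.015 = 1.0151
Risk-neutral probability p = (e^0.015 − 0.7788)/(1.2840 − 0.7788) = 0.2363/0.5052 = 0.4677
Terminal stock prices: S_uu = 222.6, S_ud = 135, S_dd = 81.88
Terminal payoffs (K − S): max(-67.58, 0) = 0, max(20, 0) = 20, max(73.12, 0) = 73.12
Node u (S = 173.3): V_u = e^(−0.015)·[0.4677·0.0000 + 0.5323·20.0000] = 10.4868
Node d (S = 105.1): V_d = e^(−0.015)·[0.4677·20.0000 + 0.5323·73.1184] = 47.5542
Node 0 (S = 135): V_0 = e^(−0.015)·[0.4677·10.4868 + 0.5323·47.5542] = 29.7666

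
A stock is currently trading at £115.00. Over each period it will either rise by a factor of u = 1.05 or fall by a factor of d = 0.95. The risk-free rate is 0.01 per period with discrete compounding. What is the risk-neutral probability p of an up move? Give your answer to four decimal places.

p = 0.6000

Risk-neutral probability p = (1 + 0.01 − 0.95)/(1.05 − 0.95) = 0.0600/0.1000 = 0.6000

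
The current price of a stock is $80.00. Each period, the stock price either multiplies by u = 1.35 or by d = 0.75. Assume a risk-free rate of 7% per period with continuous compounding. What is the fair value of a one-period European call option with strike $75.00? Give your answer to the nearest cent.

$16.54

Risk-neutral probability p = (e^0.07 − 0.75)/(1.35 − 0.75) = 0.3225/0.6000 = 0.5375
Terminal stock prices: S_u = 108, S_d = 60
Terminal payoffs (S − K): max(33, 0) = 33, max(-15, 0) = 0
Node 0 (S = 80): V_0 = e^(−0.07)·[0.5375·33.0000 + 0.4625·0.0000] = 16.5388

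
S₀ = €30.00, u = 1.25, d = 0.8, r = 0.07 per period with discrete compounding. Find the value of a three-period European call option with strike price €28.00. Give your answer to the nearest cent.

€8.74

Risk-neutral probability p = (1 + 0.07 − 0.8)/(1.25 − 0.8) = 0.2700/0.4500 = 0.6000
Terminal stock prices: S_uuu = 58.59, S_uud = 37.5, S_udd = 24, S_ddd = 15.36
Terminal payoffs (S − K): max(30.59, 0) = 30.59, max(9.5, 0) = 9.5, max(-4, 0) = 0, max(-12.64, 0) = 0
Node uu (S = 46.88): V_uu = 1/1.07·[0.6000·30.5938 + 0.4000·9.5000] = 20.7068
Node ud (S = 30): V_ud = 1/1.07·[0.6000·9.5000 + 0.4000·0.0000] = 5.3271
Node dd (S = 19.2): V_dd = 1/1.07·[0.6000·0.0000 + 0.4000·0.0000] = 0.0000
Node u (S = 37.5): V_u = 1/1.07·[0.6000·20.7068 + 0.4000·5.3271] = 13.6027
Node d (S = 24): V_d = 1/1.07·[0.6000·5.3271 + 0.4000·0.0000] = 2.9872
Node 0 (S = 30): V_0 = 1/1.07·[0.6000·13.6027 + 0.4000·2.9872] = 8.7444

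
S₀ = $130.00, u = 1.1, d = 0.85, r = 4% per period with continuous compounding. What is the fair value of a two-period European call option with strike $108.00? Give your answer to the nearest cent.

Risk-neutral probability p = (e^0.04 − 0.85)/(1.1 − 0.85) = 0.1908/0.2500 = 0.7632
Terminal stock prices: S_uu = 157.3, S_ud = 121.5, S_dd = 93.92
Terminal payoffs (S − K): max(49.3, 0) = 49.3, max(13.55, 0) = 13.55, max(-14.08, 0) = 0
Node u (S = 143): V_u = e^(−0.04)·[0.7632·49.3000 + 0.2368·13.5500] = 39.2347
Node d (S = 110.5): V_d = e^(−0.04)·[0.7632·13.5500 + 0.2368·0.0000] = 9.9364
Node 0 (S = 130): V_0 = e^(−0.04)·[0.7632·39.2347 + 0.2368·9.9364] = 31.0317

$31.03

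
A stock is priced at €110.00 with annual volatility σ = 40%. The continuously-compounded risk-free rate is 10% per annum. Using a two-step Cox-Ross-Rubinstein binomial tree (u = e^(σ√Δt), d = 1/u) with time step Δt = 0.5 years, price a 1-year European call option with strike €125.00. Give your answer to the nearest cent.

CRR parameters: u = e^(σ√Δt) = e^(0.4·√0.5) = 1.3269, d = 1/u = 0.7536
Per-period rate: rΔt = 0.1·0.5 = 0.05, so R = e^0.05 = 1.0513
Risk-neutral probability p = (e^0.05 − 0.7536)/(1.3269 − 0.7536) = 0.2976/0.5733 = 0.5192
Terminal stock prices: S_uu = 193.7, S_ud = 110, S_dd = 62.48
Terminal payoffs (S − K): max(68.67, 0) = 68.67, max(-15, 0) = 0, max(-62.52, 0) = 0
Node u (S = 146): V_u = e^(−0.05)·[0.5192·68.6720 + 0.4808·0.0000] = 33.9153
Node d (S = 82.9): V_d = e^(−0.05)·[0.5192·0.0000 + 0.4808·0.0000] = 0.0000
Node 0 (S = 110): V_0 = e^(−0.05)·[0.5192·33.9153 + 0.4808·0.0000] = 16.7499

€16.75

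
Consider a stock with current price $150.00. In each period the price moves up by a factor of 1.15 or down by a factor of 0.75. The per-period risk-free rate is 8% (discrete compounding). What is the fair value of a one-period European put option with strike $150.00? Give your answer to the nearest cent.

$6.08

Risk-neutral probability p = (1 + 0.08 − 0.75)/(1.15 − 0.75) = 0.3300/0.4000 = 0.8250
Terminal stock prices: S_u = 172.5, S_d = 112.5
Terminal payoffs (K − S): max(-22.5, 0) = 0, max(37.5, 0) = 37.5
Node 0 (S = 150): V_0 = 1/1.08·[0.8250·0.0000 + 0.1750·37.5000] = 6.0764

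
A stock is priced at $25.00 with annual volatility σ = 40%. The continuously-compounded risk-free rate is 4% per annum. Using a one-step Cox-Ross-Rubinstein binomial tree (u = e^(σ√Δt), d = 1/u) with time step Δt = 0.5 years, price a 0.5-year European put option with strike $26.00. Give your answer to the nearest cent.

CRR parameters: u = e^(σ√Δt) = e^(0.4·√0.5) = 1.3269, d = 1/u = 0.7536
Per-period rate: rΔt = 0.04·0.5 = 0.02, so R = e^0.02 = 1.0202
Risk-neutral probability p = (e^0.02 − 0.7536)/(1.3269 − 0.7536) = 0.2666/0.5733 = 0.4650
Terminal stock prices: S_u = 33.17, S_d = 18.84
Terminal payoffs (K − S): max(-7.172, 0) = 0, max(7.159, 0) = 7.159
Node 0 (S = 25): V_0 = e^(−0.02)·[0.4650·0.0000 + 0.5350·7.1590] = 3.7543

$3.75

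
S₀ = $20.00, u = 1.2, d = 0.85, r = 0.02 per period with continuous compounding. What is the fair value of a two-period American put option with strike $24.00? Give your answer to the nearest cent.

Risk-neutral probability p = (e^0.02 − 0.85)/(1.2 − 0.85) = 0.1702/0.3500 = 0.4863
Terminal stock prices: S_uu = 28.8, S_ud = 20.4, S_dd = 14.45
Terminal payoffs (K − S): max(-4.8, 0) = 0, max(3.6, 0) = 3.6, max(9.55, 0) = 9.55
Node u (S = 24): continuation = e^(−0.02)·[0.4863·0.0000 + 0.5137·3.6000] = 1.8127; exercise value = 0.0000 ≤ continuation, so V_u = 1.8127
Node d (S = 17): continuation = e^(−0.02)·[0.4863·3.6000 + 0.5137·9.5500] = 6.5248; exercise value = 7.0000 > continuation, so V_d = 7.0000 (exercise)
Node 0 (S = 20): continuation = e^(−0.02)·[0.4863·1.8127 + 0.5137·7.0000] = 4.3888; exercise value = 4.0000 ≤ continuation, so V_0 = 4.3888

$4.39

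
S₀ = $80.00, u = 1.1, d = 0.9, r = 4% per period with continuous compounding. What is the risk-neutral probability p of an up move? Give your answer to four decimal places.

p = 0.7041

Risk-neutral probability p = (e^0.04 − 0.9)/(1.1 − 0.9) = 0.1408/0.2000 = 0.7041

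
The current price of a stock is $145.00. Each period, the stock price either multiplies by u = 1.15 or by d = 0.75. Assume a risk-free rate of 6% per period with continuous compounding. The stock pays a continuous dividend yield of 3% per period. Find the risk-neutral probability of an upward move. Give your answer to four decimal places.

Per-period risk-free factor R = e^0.06 = 1.0618; dividend-adjusted growth = e^(0.06−0.03) = 1.0305.
Risk-neutral probability p = (1.0305 − 0.75)/(1.15 − 0.75) = 0.2805/0.4000 = 0.7011

p = 0.7011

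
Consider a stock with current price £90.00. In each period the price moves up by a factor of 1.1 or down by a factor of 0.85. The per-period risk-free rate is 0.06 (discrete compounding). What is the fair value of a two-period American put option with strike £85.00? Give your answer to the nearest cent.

Risk-neutral probability p = (1 + 0.06 − 0.85)/(1.1 − 0.85) = 0.2100/0.2500 = 0.8400
Terminal stock prices: S_uu = 108.9, S_ud = 84.15, S_dd = 65.02
Terminal payoffs (K − S): max(-23.9, 0) = 0, max(0.85, 0) = 0.85, max(19.98, 0) = 19.98
Node u (S = 99): continuation = 1/1.06·[0.8400·0.0000 + 0.1600·0.8500] = 0.1283; exercise value = 0.0000 ≤ continuation, so V_u = 0.1283
Node d (S = 76.5): continuation = 1/1.06·[0.8400·0.8500 + 0.1600·19.9750] = 3.6887; exercise value = 8.5000 > continuation, so V_d = 8.5000 (exercise)
Node 0 (S = 90): continuation = 1/1.06·[0.8400·0.1283 + 0.1600·8.5000] = 1.3847; exercise value = 0.0000 ≤ continuation, so V_0 = 1.3847

£1.38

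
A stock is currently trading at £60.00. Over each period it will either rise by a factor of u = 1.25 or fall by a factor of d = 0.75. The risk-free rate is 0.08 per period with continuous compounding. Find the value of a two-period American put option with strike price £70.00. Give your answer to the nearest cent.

£10.30

Risk-neutral probability p = (e^0.08 − 0.75)/(1.25 − 0.75) = 0.3333/0.5000 = 0.6666
Terminal stock prices: S_uu = 93.75, S_ud = 56.25, S_dd = 33.75
Terminal payoffs (K − S): max(-23.75, 0) = 0, max(13.75, 0) = 13.75, max(36.25, 0) = 36.25
Node u (S = 75): continuation = e^(−0.08)·[0.6666·0.0000 + 0.3334·13.7500] = 4.2321; exercise value = 0.0000 ≤ continuation, so V_u = 4.2321
Node d (S = 45): continuation = e^(−0.08)·[0.6666·13.7500 + 0.3334·36.2500] = 19.6181; exercise value = 25.0000 > continuation, so V_d = 25.0000 (exercise)
Node 0 (S = 60): continuation = e^(−0.08)·[0.6666·4.2321 + 0.3334·25.0000] = 10.2989; exercise value = 10.0000 ≤ continuation, so V_0 = 10.2989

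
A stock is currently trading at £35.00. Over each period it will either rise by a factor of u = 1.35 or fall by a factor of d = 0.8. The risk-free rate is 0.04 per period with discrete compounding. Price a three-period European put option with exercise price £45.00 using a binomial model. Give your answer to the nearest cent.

£9.77

Risk-neutral probability p = (1 + 0.04 − 0.8)/(1.35 − 0.8) = 0.2400/0.5500 = 0.4364
Terminal stock prices: S_uuu = 86.11, S_uud = 51.03, S_udd = 30.24, S_ddd = 17.92
Terminal payoffs (K − S): max(-41.11, 0) = 0, max(-6.03, 0) = 0, max(14.76, 0) = 14.76, max(27.08, 0) = 27.08
Node uu (S = 63.79): V_uu = 1/1.04·[0.4364·0.0000 + 0.5636·0.0000] = 0.0000
Node ud (S = 37.8): V_ud = 1/1.04·[0.4364·0.0000 + 0.5636·14.7600] = 7.9993
Node dd (S = 22.4): V_dd = 1/1.04·[0.4364·14.7600 + 0.5636·27.0800] = 20.8692
Node u (S = 47.25): V_u = 1/1.04·[0.4364·0.0000 + 0.5636·7.9993] = 4.3353
Node d (S = 28): V_d = 1/1.04·[0.4364·7.9993 + 0.5636·20.8692] = 14.6666
Node 0 (S = 35): V_0 = 1/1.04·[0.4364·4.3353 + 0.5636·14.6666] = 9.7677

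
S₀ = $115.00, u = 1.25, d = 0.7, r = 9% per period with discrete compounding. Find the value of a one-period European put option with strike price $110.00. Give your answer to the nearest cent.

Risk-neutral probability p = (1 + 0.09 − 0.7)/(1.25 − 0.7) = 0.3900/0.5500 = 0.7091
Terminal stock prices: S_u = 143.8, S_d = 80.5
Terminal payoffs (K − S): max(-33.75, 0) = 0, max(29.5, 0) = 29.5
Node 0 (S = 115): V_0 = 1/1.09·[0.7091·0.0000 + 0.2909·29.5000] = 7.8732

$7.87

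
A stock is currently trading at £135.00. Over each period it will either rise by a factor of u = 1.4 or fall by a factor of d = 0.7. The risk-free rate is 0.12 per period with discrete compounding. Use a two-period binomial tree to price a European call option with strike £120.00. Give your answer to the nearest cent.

Risk-neutral probability p = (1 + 0.12 − 0.7)/(1.4 − 0.7) = 0.4200/0.7000 = 0.6000
Terminal stock prices: S_uu = 264.6, S_ud = 132.3, S_dd = 66.15
Terminal payoffs (S − K): max(144.6, 0) = 144.6, max(12.3, 0) = 12.3, max(-53.85, 0) = 0
Node u (S = 189): V_u = 1/1.12·[0.6000·144.6000 + 0.4000·12.3000] = 81.8571
Node d (S = 94.5): V_d = 1/1.12·[0.6000·12.3000 + 0.4000·0.0000] = 6.5893
Node 0 (S = 135): V_0 = 1/1.12·[0.6000·81.8571 + 0.4000·6.5893] = 46.2054

£46.21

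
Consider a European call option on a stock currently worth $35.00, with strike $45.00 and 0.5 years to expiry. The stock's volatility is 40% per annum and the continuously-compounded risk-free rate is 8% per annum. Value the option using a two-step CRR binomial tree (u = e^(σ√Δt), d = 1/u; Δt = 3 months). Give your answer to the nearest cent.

$1.74

CRR parameters: u = e^(σ√Δt) = e^(0.4·√0.25) = 1.2214, d = 1/u = 0.8187
Per-period rate: rΔt = 0.08·0.25 = 0.02, so R = e^0.02 = 1.0202
Risk-neutral probability p = (e^0.02 − 0.8187)/(1.2214 − 0.8187) = 0.2015/0.4027 = 0.5003
Terminal stock prices: S_uu = 52.21, S_ud = 35, S_dd = 23.46
Terminal payoffs (S − K): max(7.214, 0) = 7.214, max(-10, 0) = 0, max(-21.54, 0) = 0
Node u (S = 42.75): V_u = e^(−0.02)·[0.5003·7.2139 + 0.4997·0.0000] = 3.5379
Node d (S = 28.66): V_d = e^(−0.02)·[0.5003·0.0000 + 0.4997·0.0000] = 0.0000
Node 0 (S = 35): V_0 = e^(−0.02)·[0.5003·3.5379 + 0.4997·0.0000] = 1.7351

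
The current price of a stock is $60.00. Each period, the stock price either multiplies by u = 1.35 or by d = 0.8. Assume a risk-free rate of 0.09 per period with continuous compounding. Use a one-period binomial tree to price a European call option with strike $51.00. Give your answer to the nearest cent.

Risk-neutral probability p = (e^0.09 − 0.8)/(1.35 − 0.8) = 0.2942/0.5500 = 0.5349
Terminal stock prices: S_u = 81, S_d = 48
Terminal payoffs (S − K): max(30, 0) = 30, max(-3, 0) = 0
Node 0 (S = 60): V_0 = e^(−0.09)·[0.5349·30.0000 + 0.4651·0.0000] = 14.6648

$14.66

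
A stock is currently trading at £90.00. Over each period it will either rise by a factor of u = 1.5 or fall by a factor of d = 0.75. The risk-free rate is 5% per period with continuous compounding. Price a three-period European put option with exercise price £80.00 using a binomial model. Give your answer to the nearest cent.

Risk-neutral probability p = (e^0.05 − 0.75)/(1.5 − 0.75) = 0.3013/0.7500 = 0.4017
Terminal stock prices: S_uuu = 303.8, S_uud = 151.9, S_udd = 75.94, S_ddd = 37.97
Terminal payoffs (K − S): max(-223.8, 0) = 0, max(-71.88, 0) = 0, max(4.062, 0) = 4.062, max(42.03, 0) = 42.03
Node uu (S = 202.5): V_uu = e^(−0.05)·[0.4017·0.0000 + 0.5983·0.0000] = 0.0000
Node ud (S = 101.2): V_ud = e^(−0.05)·[0.4017·0.0000 + 0.5983·4.0625] = 2.3121
Node dd (S = 50.62): V_dd = e^(−0.05)·[0.4017·4.0625 + 0.5983·42.0312] = 25.4734
Node u (S = 135): V_u = e^(−0.05)·[0.4017·0.0000 + 0.5983·2.3121] = 1.3159
Node d (S = 67.5): V_d = e^(−0.05)·[0.4017·2.3121 + 0.5983·25.4734] = 15.3810
Node 0 (S = 90): V_0 = e^(−0.05)·[0.4017·1.3159 + 0.5983·15.3810] = 9.2565

£9.26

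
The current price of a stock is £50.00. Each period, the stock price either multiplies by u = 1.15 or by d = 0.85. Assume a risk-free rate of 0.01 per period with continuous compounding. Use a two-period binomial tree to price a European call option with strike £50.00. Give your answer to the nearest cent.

£4.50

Risk-neutral probability p = (e^0.01 − 0.85)/(1.15 − 0.85) = 0.1601/0.3000 = 0.5335
Terminal stock prices: S_uu = 66.12, S_ud = 48.87, S_dd = 36.12
Terminal payoffs (S − K): max(16.12, 0) = 16.12, max(-1.125, 0) = 0, max(-13.88, 0) = 0
Node u (S = 57.5): V_u = e^(−0.01)·[0.5335·16.1250 + 0.4665·0.0000] = 8.5171
Node d (S = 42.5): V_d = e^(−0.01)·[0.5335·0.0000 + 0.4665·0.0000] = 0.0000
Node 0 (S = 50): V_0 = e^(−0.01)·[0.5335·8.5171 + 0.4665·0.0000] = 4.4987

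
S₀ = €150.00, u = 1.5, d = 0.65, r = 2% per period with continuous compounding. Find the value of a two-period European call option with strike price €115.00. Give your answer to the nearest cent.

€55.31

Risk-neutral probability p = (e^0.02 − 0.65)/(1.5 − 0.65) = 0.3702/0.8500 = 0.4355
Terminal stock prices: S_uu = 337.5, S_ud = 146.2, S_dd = 63.38
Terminal payoffs (S − K): max(222.5, 0) = 222.5, max(31.25, 0) = 31.25, max(-51.62, 0) = 0
Node u (S = 225): V_u = e^(−0.02)·[0.4355·222.5000 + 0.5645·31.2500] = 112.2772
Node d (S = 97.5): V_d = e^(−0.02)·[0.4355·31.2500 + 0.5645·0.0000] = 13.3408
Node 0 (S = 150): V_0 = e^(−0.02)·[0.4355·112.2772 + 0.5645·13.3408] = 55.3133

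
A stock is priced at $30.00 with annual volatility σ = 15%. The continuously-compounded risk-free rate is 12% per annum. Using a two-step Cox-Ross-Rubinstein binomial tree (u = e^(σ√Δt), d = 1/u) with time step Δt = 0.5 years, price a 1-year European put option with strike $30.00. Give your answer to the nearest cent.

$0.28

CRR parameters: u = e^(σ√Δt) = e^(0.15·√0.5) = 1.1119, d = 1/u = 0.8994
Per-period rate: rΔt = 0.12·0.5 = 0.06, so R = e^0.06 = 1.0618
Risk-neutral probability p = (e^0.06 − 0.8994)/(1.1119 − 0.8994) = 0.1625/0.2125 = 0.7645
Terminal stock prices: S_uu = 37.09, S_ud = 30, S_dd = 24.27
Terminal payoffs (K − S): max(-7.089, 0) = 0, max(0, 0) = 0, max(5.734, 0) = 5.734
Node u (S = 33.36): V_u = e^(−0.06)·[0.7645·0.0000 + 0.2355·0.0000] = 0.0000
Node d (S = 26.98): V_d = e^(−0.06)·[0.7645·0.0000 + 0.2355·5.7343] = 1.2720
Node 0 (S = 30): V_0 = e^(−0.06)·[0.7645·0.0000 + 0.2355·1.2720] = 0.2822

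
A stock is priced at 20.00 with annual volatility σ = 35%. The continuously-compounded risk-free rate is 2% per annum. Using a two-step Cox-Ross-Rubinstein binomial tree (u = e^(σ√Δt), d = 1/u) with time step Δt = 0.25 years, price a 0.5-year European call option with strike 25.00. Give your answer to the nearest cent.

0.74

CRR parameters: u = e^(σ√Δt) = e^(0.35·√0.25) = 1.1912, d = 1/u = 0.8395
Per-period rate: rΔt = 0.02·0.25 = 0.005, so R = e^0.005 = 1.0050
Risk-neutral probability p = (e^0.005 − 0.8395)/(1.1912 − 0.8395) = 0.1656/0.3518 = 0.4706
Terminal stock prices: S_uu = 28.38, S_ud = 20, S_dd = 14.09
Terminal payoffs (S − K): max(3.381, 0) = 3.381, max(-5, 0) = 0, max(-10.91, 0) = 0
Node u (S = 23.82): V_u = e^(−0.005)·[0.4706·3.3814 + 0.5294·0.0000] = 1.5834
Node d (S = 16.79): V_d = e^(−0.005)·[0.4706·0.0000 + 0.5294·0.0000] = 0.0000
Node 0 (S = 20): V_0 = e^(−0.005)·[0.4706·1.5834 + 0.5294·0.0000] = 0.7414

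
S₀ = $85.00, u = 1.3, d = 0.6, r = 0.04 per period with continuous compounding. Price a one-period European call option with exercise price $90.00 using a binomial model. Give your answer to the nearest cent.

Risk-neutral probability p = (e^0.04 − 0.6)/(1.3 − 0.6) = 0.4408/0.7000 = 0.6297
Terminal stock prices: S_u = 110.5, S_d = 51
Terminal payoffs (S − K): max(20.5, 0) = 20.5, max(-39, 0) = 0
Node 0 (S = 85): V_0 = e^(−0.04)·[0.6297·20.5000 + 0.3703·0.0000] = 12.4033

$12.40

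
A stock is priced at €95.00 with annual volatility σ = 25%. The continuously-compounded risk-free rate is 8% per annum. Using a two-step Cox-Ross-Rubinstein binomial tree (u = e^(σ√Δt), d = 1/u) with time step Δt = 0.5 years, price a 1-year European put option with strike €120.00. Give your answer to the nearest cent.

€20.37

CRR parameters: u = e^(σ√Δt) = e^(0.25·√0.5) = 1.1934, d = 1/u = 0.8380
Per-period rate: rΔt = 0.08·0.5 = 0.04, so R = e^0.04 = 1.0408
Risk-neutral probability p = (e^0.04 − 0.8380)/(1.1934 − 0.8380) = 0.2028/0.3554 = 0.5708
Terminal stock prices: S_uu = 135.3, S_ud = 95, S_dd = 66.71
Terminal payoffs (K − S): max(-15.29, 0) = 0, max(25, 0) = 25, max(53.29, 0) = 53.29
Node u (S = 113.4): V_u = e^(−0.04)·[0.5708·0.0000 + 0.4292·25.0000] = 10.3104
Node d (S = 79.61): V_d = e^(−0.04)·[0.5708·25.0000 + 0.4292·53.2921] = 35.6879
Node 0 (S = 95): V_0 = e^(−0.04)·[0.5708·10.3104 + 0.4292·35.6879] = 20.3722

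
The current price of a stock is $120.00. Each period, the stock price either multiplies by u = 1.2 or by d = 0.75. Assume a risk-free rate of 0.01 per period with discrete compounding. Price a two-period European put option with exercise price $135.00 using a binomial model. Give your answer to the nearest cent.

$24.71

Risk-neutral probability p = (1 + 0.01 − 0.75)/(1.2 − 0.75) = 0.2600/0.4500 = 0.5778
Terminal stock prices: S_uu = 172.8, S_ud = 108, S_dd = 67.5
Terminal payoffs (K − S): max(-37.8, 0) = 0, max(27, 0) = 27, max(67.5, 0) = 67.5
Node u (S = 144): V_u = 1/1.01·[0.5778·0.0000 + 0.4222·27.0000] = 11.2871
Node d (S = 90): V_d = 1/1.01·[0.5778·27.0000 + 0.4222·67.5000] = 43.6634
Node 0 (S = 120): V_0 = 1/1.01·[0.5778·11.2871 + 0.4222·43.6634] = 24.7100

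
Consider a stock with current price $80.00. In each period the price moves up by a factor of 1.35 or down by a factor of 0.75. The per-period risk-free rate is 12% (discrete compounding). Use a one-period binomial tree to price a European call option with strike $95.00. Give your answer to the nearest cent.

$7.16

Risk-neutral probability p = (1 + 0.12 − 0.75)/(1.35 − 0.75) = 0.3700/0.6000 = 0.6167
Terminal stock prices: S_u = 108, S_d = 60
Terminal payoffs (S − K): max(13, 0) = 13, max(-35, 0) = 0
Node 0 (S = 80): V_0 = 1/1.12·[0.6167·13.0000 + 0.3833·0.0000] = 7.1577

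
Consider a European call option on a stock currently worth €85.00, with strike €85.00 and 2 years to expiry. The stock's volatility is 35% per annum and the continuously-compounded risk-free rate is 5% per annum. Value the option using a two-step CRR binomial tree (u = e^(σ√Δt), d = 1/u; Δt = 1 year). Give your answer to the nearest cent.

CRR parameters: u = e^(σ√Δt) = e^(0.35·√1) = 1.4191, d = 1/u = 0.7047
Per-period rate: rΔt = 0.05·1 = 0.05, so R = e^0.05 = 1.0513
Risk-neutral probability p = (e^0.05 − 0.7047)/(1.4191 − 0.7047) = 0.3466/0.7144 = 0.4852
Terminal stock prices: S_uu = 171.2, S_ud = 85, S_dd = 42.21
Terminal payoffs (S − K): max(86.17, 0) = 86.17, max(0, 0) = 0, max(-42.79, 0) = 0
Node u (S = 120.6): V_u = e^(−0.05)·[0.4852·86.1690 + 0.5148·0.0000] = 39.7662
Node d (S = 59.9): V_d = e^(−0.05)·[0.4852·0.0000 + 0.5148·0.0000] = 0.0000
Node 0 (S = 85): V_0 = e^(−0.05)·[0.4852·39.7662 + 0.5148·0.0000] = 18.3518

€18.35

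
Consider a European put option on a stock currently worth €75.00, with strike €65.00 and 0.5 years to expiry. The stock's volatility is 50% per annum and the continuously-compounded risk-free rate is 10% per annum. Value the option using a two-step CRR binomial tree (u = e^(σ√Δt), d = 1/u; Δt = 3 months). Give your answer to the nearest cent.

CRR parameters: u = e^(σ√Δt) = e^(0.5·√0.25) = 1.2840, d = 1/u = 0.7788
Per-period rate: rΔt = 0.1·0.25 = 0.025, so R = e^0.025 = 1.0253
Risk-neutral probability p = (e^0.025 − 0.7788)/(1.2840 − 0.7788) = 0.2465/0.5052 = 0.4879
Terminal stock prices: S_uu = 123.7, S_ud = 75, S_dd = 45.49
Terminal payoffs (K − S): max(-58.65, 0) = 0, max(-10, 0) = 0, max(19.51, 0) = 19.51
Node u (S = 96.3): V_u = e^(−0.025)·[0.4879·0.0000 + 0.5121·0.0000] = 0.0000
Node d (S = 58.41): V_d = e^(−0.025)·[0.4879·0.0000 + 0.5121·19.5102] = 9.7439
Node 0 (S = 75): V_0 = e^(−0.025)·[0.4879·0.0000 + 0.5121·9.7439] = 4.8664

€4.87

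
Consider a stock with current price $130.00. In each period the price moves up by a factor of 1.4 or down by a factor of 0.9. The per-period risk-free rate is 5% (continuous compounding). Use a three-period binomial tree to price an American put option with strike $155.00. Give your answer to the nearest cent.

$26.17

Risk-neutral probability p = (e^0.05 − 0.9)/(1.4 − 0.9) = 0.1513/0.5000 = 0.3025
Terminal stock prices: S_uuu = 356.7, S_uud = 229.3, S_udd = 147.4, S_ddd = 94.77
Terminal payoffs (K − S): max(-201.7, 0) = 0, max(-74.32, 0) = 0, max(7.58, 0) = 7.58, max(60.23, 0) = 60.23
Node uu (S = 254.8): continuation = e^(−0.05)·[0.3025·0.0000 + 0.6975·0.0000] = 0.0000; exercise value = 0.0000 ≤ continuation, so V_uu = 0.0000
Node ud (S = 163.8): continuation = e^(−0.05)·[0.3025·0.0000 + 0.6975·7.5800] = 5.0289; exercise value = 0.0000 ≤ continuation, so V_ud = 5.0289
Node dd (S = 105.3): continuation = e^(−0.05)·[0.3025·7.5800 + 0.6975·60.2300] = 42.1406; exercise value = 49.7000 > continuation, so V_dd = 49.7000 (exercise)
Node u (S = 182): continuation = e^(−0.05)·[0.3025·0.0000 + 0.6975·5.0289] = 3.3364; exercise value = 0.0000 ≤ continuation, so V_u = 3.3364
Node d (S = 117): continuation = e^(−0.05)·[0.3025·5.0289 + 0.6975·49.7000] = 34.4203; exercise value = 38.0000 > continuation, so V_d = 38.0000 (exercise)
Node 0 (S = 130): continuation = e^(−0.05)·[0.3025·3.3364 + 0.6975·38.0000] = 26.1710; exercise value = 25.0000 ≤ continuation, so V_0 = 26.1710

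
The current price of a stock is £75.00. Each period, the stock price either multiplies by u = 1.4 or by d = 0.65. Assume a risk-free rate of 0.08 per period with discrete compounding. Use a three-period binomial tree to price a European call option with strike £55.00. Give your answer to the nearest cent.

£36.10

Risk-neutral probability p = (1 + 0.08 − 0.65)/(1.4 − 0.65) = 0.4300/0.7500 = 0.5733
Terminal stock prices: S_uuu = 205.8, S_uud = 95.55, S_udd = 44.36, S_ddd = 20.6
Terminal payoffs (S − K): max(150.8, 0) = 150.8, max(40.55, 0) = 40.55, max(-10.64, 0) = 0, max(-34.4, 0) = 0
Node uu (S = 147): V_uu = 1/1.08·[0.5733·150.8000 + 0.4267·40.5500] = 96.0741
Node ud (S = 68.25): V_ud = 1/1.08·[0.5733·40.5500 + 0.4267·0.0000] = 21.5265
Node dd (S = 31.69): V_dd = 1/1.08·[0.5733·0.0000 + 0.4267·0.0000] = 0.0000
Node u (S = 105): V_u = 1/1.08·[0.5733·96.0741 + 0.4267·21.5265] = 59.5066
Node d (S = 48.75): V_d = 1/1.08·[0.5733·21.5265 + 0.4267·0.0000] = 11.4277
Node 0 (S = 75): V_0 = 1/1.08·[0.5733·59.5066 + 0.4267·11.4277] = 36.1046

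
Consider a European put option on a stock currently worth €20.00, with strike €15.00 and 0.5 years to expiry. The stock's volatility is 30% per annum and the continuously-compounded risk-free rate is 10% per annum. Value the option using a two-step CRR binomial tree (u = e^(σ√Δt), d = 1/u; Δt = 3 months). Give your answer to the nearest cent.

€0.04

CRR parameters: u = e^(σ√Δt) = e^(0.3·√0.25) = 1.1618, d = 1/u = 0.8607
Per-period rate: rΔt = 0.1·0.25 = 0.025, so R = e^0.025 = 1.0253
Risk-neutral probability p = (e^0.025 − 0.8607)/(1.1618 − 0.8607) = 0.1646/0.3011 = 0.5466
Terminal stock prices: S_uu = 27, S_ud = 20, S_dd = 14.82
Terminal payoffs (K − S): max(-12, 0) = 0, max(-5, 0) = 0, max(0.1836, 0) = 0.1836
Node u (S = 23.24): V_u = e^(−0.025)·[0.5466·0.0000 + 0.4534·0.0000] = 0.0000
Node d (S = 17.21): V_d = e^(−0.025)·[0.5466·0.0000 + 0.4534·0.1836] = 0.0812
Node 0 (S = 20): V_0 = e^(−0.025)·[0.5466·0.0000 + 0.4534·0.0812] = 0.0359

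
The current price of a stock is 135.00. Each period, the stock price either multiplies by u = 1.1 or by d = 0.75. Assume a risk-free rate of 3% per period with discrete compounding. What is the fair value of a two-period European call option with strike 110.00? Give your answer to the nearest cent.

32.60

Risk-neutral probability p = (1 + 0.03 − 0.75)/(1.1 − 0.75) = 0.2800/0.3500 = 0.8000
Terminal stock prices: S_uu = 163.4, S_ud = 111.4, S_dd = 75.94
Terminal payoffs (S − K): max(53.35, 0) = 53.35, max(1.375, 0) = 1.375, max(-34.06, 0) = 0
Node u (S = 148.5): V_u = 1/1.03·[0.8000·53.3500 + 0.2000·1.3750] = 41.7039
Node d (S = 101.2): V_d = 1/1.03·[0.8000·1.3750 + 0.2000·0.0000] = 1.0680
Node 0 (S = 135): V_0 = 1/1.03·[0.8000·41.7039 + 0.2000·1.0680] = 32.5987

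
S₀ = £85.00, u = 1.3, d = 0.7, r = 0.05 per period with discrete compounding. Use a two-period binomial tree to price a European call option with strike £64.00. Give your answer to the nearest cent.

£30.47

Risk-neutral probability p = (1 + 0.05 − 0.7)/(1.3 − 0.7) = 0.3500/0.6000 = 0.5833
Terminal stock prices: S_uu = 143.7, S_ud = 77.35, S_dd = 41.65
Terminal payoffs (S − K): max(79.65, 0) = 79.65, max(13.35, 0) = 13.35, max(-22.35, 0) = 0
Node u (S = 110.5): V_u = 1/1.05·[0.5833·79.6500 + 0.4167·13.3500] = 49.5476
Node d (S = 59.5): V_d = 1/1.05·[0.5833·13.3500 + 0.4167·0.0000] = 7.4167
Node 0 (S = 85): V_0 = 1/1.05·[0.5833·49.5476 + 0.4167·7.4167] = 30.4696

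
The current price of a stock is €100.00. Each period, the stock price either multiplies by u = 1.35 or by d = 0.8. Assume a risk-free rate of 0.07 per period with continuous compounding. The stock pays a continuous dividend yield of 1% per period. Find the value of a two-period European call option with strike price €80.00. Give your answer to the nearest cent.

Per-period risk-free factor R = e^0.07 = 1.0725; dividend-adjusted growth = e^(0.07−0.01) = 1.0618.
Risk-neutral probability p = (1.0618 − 0.8)/(1.35 − 0.8) = 0.2618/0.5500 = 0.4761
Terminal stock prices: S_uu = 182.3, S_ud = 108, S_dd = 64
Terminal payoffs (S − K): max(102.3, 0) = 102.3, max(28, 0) = 28, max(-16, 0) = 0
Node u (S = 135): V_u = e^(−0.07)·[0.4761·102.2500 + 0.5239·28.0000] = 59.0652
Node d (S = 80): V_d = e^(−0.07)·[0.4761·28.0000 + 0.5239·0.0000] = 12.4287
Node 0 (S = 100): V_0 = e^(−0.07)·[0.4761·59.0652 + 0.5239·12.4287] = 32.2895

€32.29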